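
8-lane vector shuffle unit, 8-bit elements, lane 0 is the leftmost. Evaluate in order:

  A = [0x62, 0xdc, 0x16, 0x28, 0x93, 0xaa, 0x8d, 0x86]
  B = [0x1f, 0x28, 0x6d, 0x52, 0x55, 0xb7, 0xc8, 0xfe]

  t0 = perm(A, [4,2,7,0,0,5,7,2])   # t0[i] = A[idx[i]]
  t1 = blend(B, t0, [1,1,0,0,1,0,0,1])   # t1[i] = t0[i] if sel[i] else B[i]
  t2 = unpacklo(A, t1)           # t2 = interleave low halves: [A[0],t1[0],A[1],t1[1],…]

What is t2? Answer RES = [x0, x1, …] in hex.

RES = [0x62, 0x93, 0xdc, 0x16, 0x16, 0x6d, 0x28, 0x52]

  t0: 93 16 86 62 62 aa 86 16
  t1: 93 16 6d 52 62 b7 c8 16
  t2: 62 93 dc 16 16 6d 28 52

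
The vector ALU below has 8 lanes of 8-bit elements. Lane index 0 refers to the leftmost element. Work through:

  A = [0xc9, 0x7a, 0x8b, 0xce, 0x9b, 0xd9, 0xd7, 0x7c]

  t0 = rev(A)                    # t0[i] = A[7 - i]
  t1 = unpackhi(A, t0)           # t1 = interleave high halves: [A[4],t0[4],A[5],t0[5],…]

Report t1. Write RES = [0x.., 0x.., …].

→ t0 |7c|d7|d9|9b|ce|8b|7a|c9|
→ t1 |9b|ce|d9|8b|d7|7a|7c|c9|

RES = [ 0x9b  0xce  0xd9  0x8b  0xd7  0x7a  0x7c  0xc9 ]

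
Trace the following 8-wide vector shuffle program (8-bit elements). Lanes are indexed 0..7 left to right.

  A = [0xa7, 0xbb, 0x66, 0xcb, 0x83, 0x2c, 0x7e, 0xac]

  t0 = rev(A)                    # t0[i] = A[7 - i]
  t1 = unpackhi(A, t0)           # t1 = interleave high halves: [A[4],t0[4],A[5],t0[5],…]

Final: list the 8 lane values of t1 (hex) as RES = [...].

  t0: ac 7e 2c 83 cb 66 bb a7
  t1: 83 cb 2c 66 7e bb ac a7

RES = [0x83, 0xcb, 0x2c, 0x66, 0x7e, 0xbb, 0xac, 0xa7]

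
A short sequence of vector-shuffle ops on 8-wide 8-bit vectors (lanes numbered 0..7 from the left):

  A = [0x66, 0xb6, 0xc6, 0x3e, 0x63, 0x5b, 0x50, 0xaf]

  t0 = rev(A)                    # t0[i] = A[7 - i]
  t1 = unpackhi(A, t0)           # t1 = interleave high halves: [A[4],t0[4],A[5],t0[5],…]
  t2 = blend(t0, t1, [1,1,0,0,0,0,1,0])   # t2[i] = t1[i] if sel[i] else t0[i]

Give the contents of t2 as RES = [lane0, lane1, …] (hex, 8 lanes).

RES = [0x63, 0x3e, 0x5b, 0x63, 0x3e, 0xc6, 0xaf, 0x66]

  t0: af 50 5b 63 3e c6 b6 66
  t1: 63 3e 5b c6 50 b6 af 66
  t2: 63 3e 5b 63 3e c6 af 66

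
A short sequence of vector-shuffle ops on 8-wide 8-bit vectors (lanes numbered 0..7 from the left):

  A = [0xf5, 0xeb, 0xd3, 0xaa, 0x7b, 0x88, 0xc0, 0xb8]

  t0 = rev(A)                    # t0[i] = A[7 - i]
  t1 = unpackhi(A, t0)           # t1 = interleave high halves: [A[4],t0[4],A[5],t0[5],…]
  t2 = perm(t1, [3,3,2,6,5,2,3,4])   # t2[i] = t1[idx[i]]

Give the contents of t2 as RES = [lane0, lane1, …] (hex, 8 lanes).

RES = [ 0xd3  0xd3  0x88  0xb8  0xeb  0x88  0xd3  0xc0 ]

t0 = [0xb8, 0xc0, 0x88, 0x7b, 0xaa, 0xd3, 0xeb, 0xf5]
t1 = [0x7b, 0xaa, 0x88, 0xd3, 0xc0, 0xeb, 0xb8, 0xf5]
t2 = [0xd3, 0xd3, 0x88, 0xb8, 0xeb, 0x88, 0xd3, 0xc0]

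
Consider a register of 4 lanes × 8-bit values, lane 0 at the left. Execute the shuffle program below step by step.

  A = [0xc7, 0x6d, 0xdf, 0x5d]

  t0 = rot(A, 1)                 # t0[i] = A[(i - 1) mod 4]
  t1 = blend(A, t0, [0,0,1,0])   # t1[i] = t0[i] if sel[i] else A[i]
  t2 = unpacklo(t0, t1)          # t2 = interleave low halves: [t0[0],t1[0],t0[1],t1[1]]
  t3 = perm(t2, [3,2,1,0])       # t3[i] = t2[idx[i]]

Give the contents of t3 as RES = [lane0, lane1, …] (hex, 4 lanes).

RES = [0x6d, 0xc7, 0xc7, 0x5d]

→ t0 |5d|c7|6d|df|
→ t1 |c7|6d|6d|5d|
→ t2 |5d|c7|c7|6d|
→ t3 |6d|c7|c7|5d|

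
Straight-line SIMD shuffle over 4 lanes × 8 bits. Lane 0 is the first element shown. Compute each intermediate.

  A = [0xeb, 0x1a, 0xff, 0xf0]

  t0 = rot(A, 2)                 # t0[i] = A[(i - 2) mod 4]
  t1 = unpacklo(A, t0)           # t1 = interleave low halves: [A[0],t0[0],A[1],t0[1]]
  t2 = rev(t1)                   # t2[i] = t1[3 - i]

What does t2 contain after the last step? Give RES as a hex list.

t0 = [0xff, 0xf0, 0xeb, 0x1a]
t1 = [0xeb, 0xff, 0x1a, 0xf0]
t2 = [0xf0, 0x1a, 0xff, 0xeb]

RES = [ 0xf0  0x1a  0xff  0xeb ]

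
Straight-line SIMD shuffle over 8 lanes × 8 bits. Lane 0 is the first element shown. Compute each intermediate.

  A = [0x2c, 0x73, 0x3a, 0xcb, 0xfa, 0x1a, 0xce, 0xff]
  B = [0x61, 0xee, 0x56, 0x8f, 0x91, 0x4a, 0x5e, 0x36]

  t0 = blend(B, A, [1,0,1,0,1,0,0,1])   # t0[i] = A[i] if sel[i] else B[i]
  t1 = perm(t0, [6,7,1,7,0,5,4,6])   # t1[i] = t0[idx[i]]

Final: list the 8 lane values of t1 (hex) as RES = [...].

t0 = [0x2c, 0xee, 0x3a, 0x8f, 0xfa, 0x4a, 0x5e, 0xff]
t1 = [0x5e, 0xff, 0xee, 0xff, 0x2c, 0x4a, 0xfa, 0x5e]

RES = [0x5e, 0xff, 0xee, 0xff, 0x2c, 0x4a, 0xfa, 0x5e]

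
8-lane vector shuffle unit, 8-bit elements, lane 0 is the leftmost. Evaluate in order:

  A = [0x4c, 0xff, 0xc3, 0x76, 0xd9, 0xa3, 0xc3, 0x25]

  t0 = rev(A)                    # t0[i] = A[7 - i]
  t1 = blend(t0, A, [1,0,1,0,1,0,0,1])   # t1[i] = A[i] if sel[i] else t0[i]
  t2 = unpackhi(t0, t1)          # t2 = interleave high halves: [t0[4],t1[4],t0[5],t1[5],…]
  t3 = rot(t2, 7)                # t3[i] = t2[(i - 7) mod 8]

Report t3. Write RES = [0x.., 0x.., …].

RES = [ 0xd9  0xc3  0xc3  0xff  0xff  0x4c  0x25  0x76 ]

t0 = [0x25, 0xc3, 0xa3, 0xd9, 0x76, 0xc3, 0xff, 0x4c]
t1 = [0x4c, 0xc3, 0xc3, 0xd9, 0xd9, 0xc3, 0xff, 0x25]
t2 = [0x76, 0xd9, 0xc3, 0xc3, 0xff, 0xff, 0x4c, 0x25]
t3 = [0xd9, 0xc3, 0xc3, 0xff, 0xff, 0x4c, 0x25, 0x76]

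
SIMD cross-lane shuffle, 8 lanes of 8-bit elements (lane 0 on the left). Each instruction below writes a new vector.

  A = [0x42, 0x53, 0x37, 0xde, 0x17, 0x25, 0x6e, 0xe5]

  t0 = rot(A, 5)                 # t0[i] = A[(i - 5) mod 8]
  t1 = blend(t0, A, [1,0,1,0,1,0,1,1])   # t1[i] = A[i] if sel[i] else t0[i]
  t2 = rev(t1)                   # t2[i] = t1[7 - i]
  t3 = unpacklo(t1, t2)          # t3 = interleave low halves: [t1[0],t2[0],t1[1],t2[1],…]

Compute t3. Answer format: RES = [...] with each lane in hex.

RES = [ 0x42  0xe5  0x17  0x6e  0x37  0x42  0x6e  0x17 ]

  t0: de 17 25 6e e5 42 53 37
  t1: 42 17 37 6e 17 42 6e e5
  t2: e5 6e 42 17 6e 37 17 42
  t3: 42 e5 17 6e 37 42 6e 17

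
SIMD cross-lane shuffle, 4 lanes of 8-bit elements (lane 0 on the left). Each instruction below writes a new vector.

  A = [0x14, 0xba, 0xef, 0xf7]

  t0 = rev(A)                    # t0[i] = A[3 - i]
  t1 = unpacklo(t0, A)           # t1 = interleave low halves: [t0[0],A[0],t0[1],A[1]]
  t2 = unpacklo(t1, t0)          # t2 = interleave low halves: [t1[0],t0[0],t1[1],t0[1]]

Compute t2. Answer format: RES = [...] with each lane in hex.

RES = [ 0xf7  0xf7  0x14  0xef ]

t0 = [0xf7, 0xef, 0xba, 0x14]
t1 = [0xf7, 0x14, 0xef, 0xba]
t2 = [0xf7, 0xf7, 0x14, 0xef]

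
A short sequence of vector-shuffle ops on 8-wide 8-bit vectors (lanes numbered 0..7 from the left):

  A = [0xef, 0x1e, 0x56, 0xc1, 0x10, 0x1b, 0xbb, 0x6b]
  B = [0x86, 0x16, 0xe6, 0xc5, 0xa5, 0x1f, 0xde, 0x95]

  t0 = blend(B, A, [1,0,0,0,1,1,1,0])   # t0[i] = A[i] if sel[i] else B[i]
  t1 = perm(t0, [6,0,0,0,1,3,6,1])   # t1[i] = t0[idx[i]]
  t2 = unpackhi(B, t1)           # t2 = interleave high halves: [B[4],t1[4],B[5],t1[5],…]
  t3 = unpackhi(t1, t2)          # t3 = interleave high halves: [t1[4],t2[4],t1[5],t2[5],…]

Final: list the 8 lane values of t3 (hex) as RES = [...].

RES = [0x16, 0xde, 0xc5, 0xbb, 0xbb, 0x95, 0x16, 0x16]

→ t0 |ef|16|e6|c5|10|1b|bb|95|
→ t1 |bb|ef|ef|ef|16|c5|bb|16|
→ t2 |a5|16|1f|c5|de|bb|95|16|
→ t3 |16|de|c5|bb|bb|95|16|16|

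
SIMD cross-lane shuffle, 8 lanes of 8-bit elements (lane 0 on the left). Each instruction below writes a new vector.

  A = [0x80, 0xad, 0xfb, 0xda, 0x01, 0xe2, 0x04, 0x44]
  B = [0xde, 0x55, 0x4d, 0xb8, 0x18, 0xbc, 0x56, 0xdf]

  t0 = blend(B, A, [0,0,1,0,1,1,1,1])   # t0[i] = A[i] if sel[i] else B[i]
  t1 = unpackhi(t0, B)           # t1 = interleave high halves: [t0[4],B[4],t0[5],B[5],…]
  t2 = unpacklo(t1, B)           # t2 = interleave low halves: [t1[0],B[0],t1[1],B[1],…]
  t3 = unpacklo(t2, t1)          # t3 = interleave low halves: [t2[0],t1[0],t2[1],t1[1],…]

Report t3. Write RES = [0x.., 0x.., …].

t0 = [0xde, 0x55, 0xfb, 0xb8, 0x01, 0xe2, 0x04, 0x44]
t1 = [0x01, 0x18, 0xe2, 0xbc, 0x04, 0x56, 0x44, 0xdf]
t2 = [0x01, 0xde, 0x18, 0x55, 0xe2, 0x4d, 0xbc, 0xb8]
t3 = [0x01, 0x01, 0xde, 0x18, 0x18, 0xe2, 0x55, 0xbc]

RES = [ 0x01  0x01  0xde  0x18  0x18  0xe2  0x55  0xbc ]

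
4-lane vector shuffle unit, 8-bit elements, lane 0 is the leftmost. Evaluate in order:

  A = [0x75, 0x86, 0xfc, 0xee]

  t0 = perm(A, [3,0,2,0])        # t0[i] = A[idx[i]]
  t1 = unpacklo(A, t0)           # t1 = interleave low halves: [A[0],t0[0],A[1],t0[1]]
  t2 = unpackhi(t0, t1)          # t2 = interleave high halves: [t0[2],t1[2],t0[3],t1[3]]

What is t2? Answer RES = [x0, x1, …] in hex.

t0 = [0xee, 0x75, 0xfc, 0x75]
t1 = [0x75, 0xee, 0x86, 0x75]
t2 = [0xfc, 0x86, 0x75, 0x75]

RES = [ 0xfc  0x86  0x75  0x75 ]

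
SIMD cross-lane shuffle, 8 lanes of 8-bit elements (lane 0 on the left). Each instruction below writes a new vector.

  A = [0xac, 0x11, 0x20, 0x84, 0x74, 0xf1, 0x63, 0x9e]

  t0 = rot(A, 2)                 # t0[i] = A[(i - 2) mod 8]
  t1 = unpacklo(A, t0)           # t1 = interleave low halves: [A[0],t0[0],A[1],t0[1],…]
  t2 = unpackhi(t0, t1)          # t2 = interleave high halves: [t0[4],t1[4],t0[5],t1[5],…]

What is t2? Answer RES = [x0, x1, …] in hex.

→ t0 |63|9e|ac|11|20|84|74|f1|
→ t1 |ac|63|11|9e|20|ac|84|11|
→ t2 |20|20|84|ac|74|84|f1|11|

RES = [ 0x20  0x20  0x84  0xac  0x74  0x84  0xf1  0x11 ]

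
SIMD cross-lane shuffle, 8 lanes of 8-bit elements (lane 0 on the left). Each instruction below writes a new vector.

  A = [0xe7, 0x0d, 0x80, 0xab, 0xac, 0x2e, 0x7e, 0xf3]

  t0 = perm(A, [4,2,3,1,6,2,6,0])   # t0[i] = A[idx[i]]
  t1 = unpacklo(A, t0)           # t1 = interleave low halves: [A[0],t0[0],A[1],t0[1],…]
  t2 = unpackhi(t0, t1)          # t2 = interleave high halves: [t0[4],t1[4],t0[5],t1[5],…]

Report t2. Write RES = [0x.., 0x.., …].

RES = [ 0x7e  0x80  0x80  0xab  0x7e  0xab  0xe7  0x0d ]

t0 = [0xac, 0x80, 0xab, 0x0d, 0x7e, 0x80, 0x7e, 0xe7]
t1 = [0xe7, 0xac, 0x0d, 0x80, 0x80, 0xab, 0xab, 0x0d]
t2 = [0x7e, 0x80, 0x80, 0xab, 0x7e, 0xab, 0xe7, 0x0d]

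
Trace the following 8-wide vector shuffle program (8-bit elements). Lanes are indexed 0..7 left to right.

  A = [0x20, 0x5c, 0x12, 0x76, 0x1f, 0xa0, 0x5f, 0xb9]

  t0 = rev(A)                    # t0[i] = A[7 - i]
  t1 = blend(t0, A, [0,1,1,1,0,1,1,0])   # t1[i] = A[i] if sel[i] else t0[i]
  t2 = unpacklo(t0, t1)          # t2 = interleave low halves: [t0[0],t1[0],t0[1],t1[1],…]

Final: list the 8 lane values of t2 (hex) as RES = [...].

RES = [ 0xb9  0xb9  0x5f  0x5c  0xa0  0x12  0x1f  0x76 ]

t0 = [0xb9, 0x5f, 0xa0, 0x1f, 0x76, 0x12, 0x5c, 0x20]
t1 = [0xb9, 0x5c, 0x12, 0x76, 0x76, 0xa0, 0x5f, 0x20]
t2 = [0xb9, 0xb9, 0x5f, 0x5c, 0xa0, 0x12, 0x1f, 0x76]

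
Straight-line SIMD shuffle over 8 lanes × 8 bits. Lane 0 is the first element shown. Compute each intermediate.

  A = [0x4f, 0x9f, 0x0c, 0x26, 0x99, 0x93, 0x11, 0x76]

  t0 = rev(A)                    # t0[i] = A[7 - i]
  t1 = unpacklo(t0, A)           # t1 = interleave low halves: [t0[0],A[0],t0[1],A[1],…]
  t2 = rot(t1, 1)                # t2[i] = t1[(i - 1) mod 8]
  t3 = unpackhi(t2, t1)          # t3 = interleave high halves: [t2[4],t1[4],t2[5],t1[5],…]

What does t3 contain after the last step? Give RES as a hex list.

RES = [0x9f, 0x93, 0x93, 0x0c, 0x0c, 0x99, 0x99, 0x26]

  t0: 76 11 93 99 26 0c 9f 4f
  t1: 76 4f 11 9f 93 0c 99 26
  t2: 26 76 4f 11 9f 93 0c 99
  t3: 9f 93 93 0c 0c 99 99 26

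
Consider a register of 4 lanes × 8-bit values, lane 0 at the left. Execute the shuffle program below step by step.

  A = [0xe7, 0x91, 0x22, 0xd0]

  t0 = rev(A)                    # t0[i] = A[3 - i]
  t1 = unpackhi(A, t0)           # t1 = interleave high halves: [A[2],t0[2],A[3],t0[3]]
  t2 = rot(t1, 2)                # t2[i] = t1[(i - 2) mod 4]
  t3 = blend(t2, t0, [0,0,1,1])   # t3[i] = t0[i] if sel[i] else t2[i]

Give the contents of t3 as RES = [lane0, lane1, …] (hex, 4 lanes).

t0 = [0xd0, 0x22, 0x91, 0xe7]
t1 = [0x22, 0x91, 0xd0, 0xe7]
t2 = [0xd0, 0xe7, 0x22, 0x91]
t3 = [0xd0, 0xe7, 0x91, 0xe7]

RES = [0xd0, 0xe7, 0x91, 0xe7]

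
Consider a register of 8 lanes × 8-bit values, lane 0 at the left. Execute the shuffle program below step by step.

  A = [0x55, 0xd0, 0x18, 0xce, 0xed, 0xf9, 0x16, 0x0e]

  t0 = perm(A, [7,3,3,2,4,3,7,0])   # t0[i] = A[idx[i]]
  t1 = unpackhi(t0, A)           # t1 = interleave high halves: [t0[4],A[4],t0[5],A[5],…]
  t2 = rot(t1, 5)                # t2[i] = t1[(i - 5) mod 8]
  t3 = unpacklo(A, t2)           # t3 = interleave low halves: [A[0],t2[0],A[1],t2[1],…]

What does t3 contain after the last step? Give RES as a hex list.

  t0: 0e ce ce 18 ed ce 0e 55
  t1: ed ed ce f9 0e 16 55 0e
  t2: f9 0e 16 55 0e ed ed ce
  t3: 55 f9 d0 0e 18 16 ce 55

RES = [ 0x55  0xf9  0xd0  0x0e  0x18  0x16  0xce  0x55 ]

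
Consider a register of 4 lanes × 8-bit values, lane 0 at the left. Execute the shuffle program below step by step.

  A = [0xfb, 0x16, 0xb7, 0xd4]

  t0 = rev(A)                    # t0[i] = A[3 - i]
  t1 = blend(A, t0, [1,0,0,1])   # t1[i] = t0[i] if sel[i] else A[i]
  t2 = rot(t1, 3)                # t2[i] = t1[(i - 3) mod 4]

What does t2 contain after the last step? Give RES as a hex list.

  t0: d4 b7 16 fb
  t1: d4 16 b7 fb
  t2: 16 b7 fb d4

RES = [0x16, 0xb7, 0xfb, 0xd4]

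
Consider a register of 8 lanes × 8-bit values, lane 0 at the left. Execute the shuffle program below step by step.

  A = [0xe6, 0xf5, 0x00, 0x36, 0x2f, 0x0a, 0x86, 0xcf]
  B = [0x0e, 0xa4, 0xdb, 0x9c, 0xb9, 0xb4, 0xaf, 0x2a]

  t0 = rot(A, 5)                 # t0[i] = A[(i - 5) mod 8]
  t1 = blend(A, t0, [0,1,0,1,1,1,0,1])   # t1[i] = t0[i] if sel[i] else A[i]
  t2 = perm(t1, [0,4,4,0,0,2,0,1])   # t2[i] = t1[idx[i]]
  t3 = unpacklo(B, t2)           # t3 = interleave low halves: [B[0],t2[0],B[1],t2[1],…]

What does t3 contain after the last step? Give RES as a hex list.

RES = [0x0e, 0xe6, 0xa4, 0xcf, 0xdb, 0xcf, 0x9c, 0xe6]

  t0: 36 2f 0a 86 cf e6 f5 00
  t1: e6 2f 00 86 cf e6 86 00
  t2: e6 cf cf e6 e6 00 e6 2f
  t3: 0e e6 a4 cf db cf 9c e6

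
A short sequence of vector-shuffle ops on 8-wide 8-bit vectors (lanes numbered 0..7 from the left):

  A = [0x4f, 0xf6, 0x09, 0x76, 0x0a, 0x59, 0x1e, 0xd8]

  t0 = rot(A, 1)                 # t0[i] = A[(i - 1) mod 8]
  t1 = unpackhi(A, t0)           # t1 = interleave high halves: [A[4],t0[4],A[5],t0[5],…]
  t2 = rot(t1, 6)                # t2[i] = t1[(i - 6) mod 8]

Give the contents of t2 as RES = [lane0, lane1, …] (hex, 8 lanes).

  t0: d8 4f f6 09 76 0a 59 1e
  t1: 0a 76 59 0a 1e 59 d8 1e
  t2: 59 0a 1e 59 d8 1e 0a 76

RES = [0x59, 0x0a, 0x1e, 0x59, 0xd8, 0x1e, 0x0a, 0x76]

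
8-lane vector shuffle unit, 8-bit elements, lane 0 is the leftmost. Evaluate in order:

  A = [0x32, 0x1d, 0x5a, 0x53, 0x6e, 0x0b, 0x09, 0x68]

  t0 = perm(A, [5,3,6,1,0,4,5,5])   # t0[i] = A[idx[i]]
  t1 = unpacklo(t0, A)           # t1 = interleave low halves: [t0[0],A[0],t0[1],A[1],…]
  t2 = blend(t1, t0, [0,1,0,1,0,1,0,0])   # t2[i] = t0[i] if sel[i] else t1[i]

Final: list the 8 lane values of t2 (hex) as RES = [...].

RES = [0x0b, 0x53, 0x53, 0x1d, 0x09, 0x6e, 0x1d, 0x53]

  t0: 0b 53 09 1d 32 6e 0b 0b
  t1: 0b 32 53 1d 09 5a 1d 53
  t2: 0b 53 53 1d 09 6e 1d 53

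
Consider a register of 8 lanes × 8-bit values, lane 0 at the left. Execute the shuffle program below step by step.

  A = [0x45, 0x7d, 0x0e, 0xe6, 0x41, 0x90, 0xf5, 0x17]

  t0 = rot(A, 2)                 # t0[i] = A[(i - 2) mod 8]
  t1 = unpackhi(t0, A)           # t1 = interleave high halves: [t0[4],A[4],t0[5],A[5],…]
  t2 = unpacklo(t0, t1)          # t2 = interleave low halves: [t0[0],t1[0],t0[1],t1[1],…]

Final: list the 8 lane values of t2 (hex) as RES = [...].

RES = [ 0xf5  0x0e  0x17  0x41  0x45  0xe6  0x7d  0x90 ]

→ t0 |f5|17|45|7d|0e|e6|41|90|
→ t1 |0e|41|e6|90|41|f5|90|17|
→ t2 |f5|0e|17|41|45|e6|7d|90|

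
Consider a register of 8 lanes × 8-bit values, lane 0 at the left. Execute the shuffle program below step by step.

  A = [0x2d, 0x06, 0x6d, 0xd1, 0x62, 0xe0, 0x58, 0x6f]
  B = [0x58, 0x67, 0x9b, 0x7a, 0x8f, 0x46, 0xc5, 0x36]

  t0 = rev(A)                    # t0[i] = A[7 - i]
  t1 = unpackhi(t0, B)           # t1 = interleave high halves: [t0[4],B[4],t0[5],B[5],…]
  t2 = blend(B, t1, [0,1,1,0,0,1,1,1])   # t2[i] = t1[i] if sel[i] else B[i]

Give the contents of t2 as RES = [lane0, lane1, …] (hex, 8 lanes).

t0 = [0x6f, 0x58, 0xe0, 0x62, 0xd1, 0x6d, 0x06, 0x2d]
t1 = [0xd1, 0x8f, 0x6d, 0x46, 0x06, 0xc5, 0x2d, 0x36]
t2 = [0x58, 0x8f, 0x6d, 0x7a, 0x8f, 0xc5, 0x2d, 0x36]

RES = [ 0x58  0x8f  0x6d  0x7a  0x8f  0xc5  0x2d  0x36 ]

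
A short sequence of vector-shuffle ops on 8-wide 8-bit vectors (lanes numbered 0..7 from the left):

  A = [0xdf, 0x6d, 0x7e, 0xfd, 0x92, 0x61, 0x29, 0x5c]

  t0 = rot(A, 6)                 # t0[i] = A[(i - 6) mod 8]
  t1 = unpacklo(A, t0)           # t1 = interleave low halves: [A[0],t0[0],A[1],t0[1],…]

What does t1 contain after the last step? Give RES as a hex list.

→ t0 |7e|fd|92|61|29|5c|df|6d|
→ t1 |df|7e|6d|fd|7e|92|fd|61|

RES = [0xdf, 0x7e, 0x6d, 0xfd, 0x7e, 0x92, 0xfd, 0x61]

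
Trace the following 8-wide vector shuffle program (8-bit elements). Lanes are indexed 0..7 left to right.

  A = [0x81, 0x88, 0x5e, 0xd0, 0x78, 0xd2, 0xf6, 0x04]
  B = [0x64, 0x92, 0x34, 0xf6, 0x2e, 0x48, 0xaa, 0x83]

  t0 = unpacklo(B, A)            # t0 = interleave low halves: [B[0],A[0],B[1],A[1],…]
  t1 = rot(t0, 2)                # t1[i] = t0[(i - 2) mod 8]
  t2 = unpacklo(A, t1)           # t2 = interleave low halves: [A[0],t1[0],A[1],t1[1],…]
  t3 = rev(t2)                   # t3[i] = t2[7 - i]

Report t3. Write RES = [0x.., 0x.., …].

RES = [0x81, 0xd0, 0x64, 0x5e, 0xd0, 0x88, 0xf6, 0x81]

  t0: 64 81 92 88 34 5e f6 d0
  t1: f6 d0 64 81 92 88 34 5e
  t2: 81 f6 88 d0 5e 64 d0 81
  t3: 81 d0 64 5e d0 88 f6 81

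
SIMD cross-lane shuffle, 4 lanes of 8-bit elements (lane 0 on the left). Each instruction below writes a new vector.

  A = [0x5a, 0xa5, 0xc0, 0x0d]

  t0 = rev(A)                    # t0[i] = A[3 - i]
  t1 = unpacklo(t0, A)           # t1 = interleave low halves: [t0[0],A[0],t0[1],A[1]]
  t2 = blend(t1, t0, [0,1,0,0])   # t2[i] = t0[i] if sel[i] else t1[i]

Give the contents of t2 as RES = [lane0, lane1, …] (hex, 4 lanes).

RES = [ 0x0d  0xc0  0xc0  0xa5 ]

t0 = [0x0d, 0xc0, 0xa5, 0x5a]
t1 = [0x0d, 0x5a, 0xc0, 0xa5]
t2 = [0x0d, 0xc0, 0xc0, 0xa5]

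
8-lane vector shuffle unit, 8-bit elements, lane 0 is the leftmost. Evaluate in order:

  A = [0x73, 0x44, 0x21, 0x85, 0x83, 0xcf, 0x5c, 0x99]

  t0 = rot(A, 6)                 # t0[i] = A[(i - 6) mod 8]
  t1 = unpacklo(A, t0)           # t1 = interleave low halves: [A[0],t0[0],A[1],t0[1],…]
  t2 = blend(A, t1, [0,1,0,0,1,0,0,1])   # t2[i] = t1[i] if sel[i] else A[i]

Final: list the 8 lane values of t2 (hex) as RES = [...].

  t0: 21 85 83 cf 5c 99 73 44
  t1: 73 21 44 85 21 83 85 cf
  t2: 73 21 21 85 21 cf 5c cf

RES = [ 0x73  0x21  0x21  0x85  0x21  0xcf  0x5c  0xcf ]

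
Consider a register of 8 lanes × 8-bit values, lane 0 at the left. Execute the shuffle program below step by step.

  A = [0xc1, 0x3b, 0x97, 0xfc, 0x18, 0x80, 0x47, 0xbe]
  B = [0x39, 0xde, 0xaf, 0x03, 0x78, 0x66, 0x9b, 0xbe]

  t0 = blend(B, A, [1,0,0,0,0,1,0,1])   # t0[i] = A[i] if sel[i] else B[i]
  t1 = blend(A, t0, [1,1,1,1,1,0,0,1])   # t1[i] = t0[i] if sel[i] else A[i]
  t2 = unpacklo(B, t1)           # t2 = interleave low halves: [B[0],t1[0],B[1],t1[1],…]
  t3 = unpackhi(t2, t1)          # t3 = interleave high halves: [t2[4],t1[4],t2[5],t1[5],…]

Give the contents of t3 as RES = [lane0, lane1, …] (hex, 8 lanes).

→ t0 |c1|de|af|03|78|80|9b|be|
→ t1 |c1|de|af|03|78|80|47|be|
→ t2 |39|c1|de|de|af|af|03|03|
→ t3 |af|78|af|80|03|47|03|be|

RES = [ 0xaf  0x78  0xaf  0x80  0x03  0x47  0x03  0xbe ]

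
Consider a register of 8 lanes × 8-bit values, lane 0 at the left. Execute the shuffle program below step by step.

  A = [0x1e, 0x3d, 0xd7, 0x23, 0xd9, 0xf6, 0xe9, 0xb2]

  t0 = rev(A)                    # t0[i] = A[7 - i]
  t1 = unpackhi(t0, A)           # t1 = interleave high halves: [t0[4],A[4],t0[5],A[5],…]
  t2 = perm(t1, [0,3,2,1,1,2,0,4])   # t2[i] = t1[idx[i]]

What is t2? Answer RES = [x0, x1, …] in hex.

→ t0 |b2|e9|f6|d9|23|d7|3d|1e|
→ t1 |23|d9|d7|f6|3d|e9|1e|b2|
→ t2 |23|f6|d7|d9|d9|d7|23|3d|

RES = [0x23, 0xf6, 0xd7, 0xd9, 0xd9, 0xd7, 0x23, 0x3d]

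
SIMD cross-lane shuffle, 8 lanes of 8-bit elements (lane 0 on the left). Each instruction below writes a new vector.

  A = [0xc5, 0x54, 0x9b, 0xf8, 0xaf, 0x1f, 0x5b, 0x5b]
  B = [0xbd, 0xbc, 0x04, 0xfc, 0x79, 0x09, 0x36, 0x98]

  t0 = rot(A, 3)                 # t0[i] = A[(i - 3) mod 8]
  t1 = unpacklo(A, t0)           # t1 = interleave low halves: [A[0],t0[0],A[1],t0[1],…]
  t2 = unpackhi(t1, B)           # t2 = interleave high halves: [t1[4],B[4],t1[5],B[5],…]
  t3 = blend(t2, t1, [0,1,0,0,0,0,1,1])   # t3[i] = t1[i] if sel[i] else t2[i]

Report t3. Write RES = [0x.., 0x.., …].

RES = [0x9b, 0x1f, 0x5b, 0x09, 0xf8, 0x36, 0xf8, 0xc5]

t0 = [0x1f, 0x5b, 0x5b, 0xc5, 0x54, 0x9b, 0xf8, 0xaf]
t1 = [0xc5, 0x1f, 0x54, 0x5b, 0x9b, 0x5b, 0xf8, 0xc5]
t2 = [0x9b, 0x79, 0x5b, 0x09, 0xf8, 0x36, 0xc5, 0x98]
t3 = [0x9b, 0x1f, 0x5b, 0x09, 0xf8, 0x36, 0xf8, 0xc5]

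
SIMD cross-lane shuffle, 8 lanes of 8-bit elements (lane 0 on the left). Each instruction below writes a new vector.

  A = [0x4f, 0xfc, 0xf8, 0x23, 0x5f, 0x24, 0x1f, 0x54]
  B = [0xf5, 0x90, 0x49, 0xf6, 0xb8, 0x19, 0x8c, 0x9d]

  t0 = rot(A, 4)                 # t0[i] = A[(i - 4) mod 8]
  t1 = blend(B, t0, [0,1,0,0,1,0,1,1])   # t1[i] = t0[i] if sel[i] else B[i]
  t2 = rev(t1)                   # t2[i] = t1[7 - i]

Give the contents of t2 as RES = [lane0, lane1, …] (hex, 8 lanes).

RES = [0x23, 0xf8, 0x19, 0x4f, 0xf6, 0x49, 0x24, 0xf5]

→ t0 |5f|24|1f|54|4f|fc|f8|23|
→ t1 |f5|24|49|f6|4f|19|f8|23|
→ t2 |23|f8|19|4f|f6|49|24|f5|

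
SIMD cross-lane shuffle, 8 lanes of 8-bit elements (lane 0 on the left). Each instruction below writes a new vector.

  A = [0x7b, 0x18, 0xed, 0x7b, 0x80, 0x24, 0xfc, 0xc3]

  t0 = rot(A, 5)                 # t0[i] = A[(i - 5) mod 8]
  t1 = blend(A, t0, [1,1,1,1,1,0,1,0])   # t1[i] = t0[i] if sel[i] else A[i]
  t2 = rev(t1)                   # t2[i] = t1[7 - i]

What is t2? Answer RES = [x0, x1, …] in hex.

RES = [ 0xc3  0x18  0x24  0xc3  0xfc  0x24  0x80  0x7b ]

→ t0 |7b|80|24|fc|c3|7b|18|ed|
→ t1 |7b|80|24|fc|c3|24|18|c3|
→ t2 |c3|18|24|c3|fc|24|80|7b|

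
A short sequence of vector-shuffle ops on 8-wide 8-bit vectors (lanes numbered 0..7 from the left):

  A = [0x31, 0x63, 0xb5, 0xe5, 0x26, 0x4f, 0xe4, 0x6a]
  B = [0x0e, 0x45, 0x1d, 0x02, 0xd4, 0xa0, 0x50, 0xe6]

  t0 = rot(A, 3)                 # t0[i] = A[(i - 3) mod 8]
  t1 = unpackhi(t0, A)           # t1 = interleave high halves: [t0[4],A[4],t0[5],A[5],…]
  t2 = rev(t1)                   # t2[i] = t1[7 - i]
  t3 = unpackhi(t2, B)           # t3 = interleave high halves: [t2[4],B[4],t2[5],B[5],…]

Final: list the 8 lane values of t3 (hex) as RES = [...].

RES = [ 0x4f  0xd4  0xb5  0xa0  0x26  0x50  0x63  0xe6 ]

  t0: 4f e4 6a 31 63 b5 e5 26
  t1: 63 26 b5 4f e5 e4 26 6a
  t2: 6a 26 e4 e5 4f b5 26 63
  t3: 4f d4 b5 a0 26 50 63 e6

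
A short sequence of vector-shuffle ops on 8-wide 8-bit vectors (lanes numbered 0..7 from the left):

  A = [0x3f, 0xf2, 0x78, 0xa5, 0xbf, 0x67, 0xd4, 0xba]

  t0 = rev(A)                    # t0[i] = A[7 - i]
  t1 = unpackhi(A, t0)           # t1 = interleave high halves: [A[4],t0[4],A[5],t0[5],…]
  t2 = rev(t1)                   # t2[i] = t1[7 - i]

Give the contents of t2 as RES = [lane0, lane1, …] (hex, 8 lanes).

→ t0 |ba|d4|67|bf|a5|78|f2|3f|
→ t1 |bf|a5|67|78|d4|f2|ba|3f|
→ t2 |3f|ba|f2|d4|78|67|a5|bf|

RES = [0x3f, 0xba, 0xf2, 0xd4, 0x78, 0x67, 0xa5, 0xbf]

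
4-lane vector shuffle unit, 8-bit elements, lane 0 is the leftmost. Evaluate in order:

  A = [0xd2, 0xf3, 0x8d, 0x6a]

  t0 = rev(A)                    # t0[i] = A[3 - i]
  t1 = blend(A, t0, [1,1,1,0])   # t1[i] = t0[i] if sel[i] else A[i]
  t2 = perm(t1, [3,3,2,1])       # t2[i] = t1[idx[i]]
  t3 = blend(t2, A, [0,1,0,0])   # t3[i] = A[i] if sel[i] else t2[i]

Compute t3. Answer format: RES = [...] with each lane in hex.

RES = [0x6a, 0xf3, 0xf3, 0x8d]

  t0: 6a 8d f3 d2
  t1: 6a 8d f3 6a
  t2: 6a 6a f3 8d
  t3: 6a f3 f3 8d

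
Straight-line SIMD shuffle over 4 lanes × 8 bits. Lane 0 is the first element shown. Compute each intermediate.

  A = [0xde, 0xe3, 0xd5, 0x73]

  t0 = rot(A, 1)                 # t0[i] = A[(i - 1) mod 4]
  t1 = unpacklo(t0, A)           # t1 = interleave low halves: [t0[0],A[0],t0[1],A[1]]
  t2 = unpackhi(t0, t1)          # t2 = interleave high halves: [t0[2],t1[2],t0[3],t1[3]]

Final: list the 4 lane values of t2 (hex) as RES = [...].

RES = [0xe3, 0xde, 0xd5, 0xe3]

  t0: 73 de e3 d5
  t1: 73 de de e3
  t2: e3 de d5 e3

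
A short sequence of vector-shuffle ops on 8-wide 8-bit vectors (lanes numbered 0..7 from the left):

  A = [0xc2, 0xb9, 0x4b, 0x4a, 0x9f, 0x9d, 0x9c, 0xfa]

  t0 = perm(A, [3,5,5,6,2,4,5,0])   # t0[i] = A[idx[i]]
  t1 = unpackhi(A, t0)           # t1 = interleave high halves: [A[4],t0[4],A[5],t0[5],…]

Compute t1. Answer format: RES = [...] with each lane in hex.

RES = [0x9f, 0x4b, 0x9d, 0x9f, 0x9c, 0x9d, 0xfa, 0xc2]

  t0: 4a 9d 9d 9c 4b 9f 9d c2
  t1: 9f 4b 9d 9f 9c 9d fa c2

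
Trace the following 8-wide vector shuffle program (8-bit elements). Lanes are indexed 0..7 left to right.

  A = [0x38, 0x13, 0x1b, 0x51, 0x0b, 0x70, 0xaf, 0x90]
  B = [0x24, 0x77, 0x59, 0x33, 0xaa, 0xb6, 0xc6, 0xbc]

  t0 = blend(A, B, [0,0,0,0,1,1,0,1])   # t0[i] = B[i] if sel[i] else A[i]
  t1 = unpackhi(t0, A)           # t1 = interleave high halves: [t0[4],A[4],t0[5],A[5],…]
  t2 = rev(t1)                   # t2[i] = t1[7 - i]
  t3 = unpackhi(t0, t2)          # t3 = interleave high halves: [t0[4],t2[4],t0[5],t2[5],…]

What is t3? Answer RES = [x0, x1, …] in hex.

→ t0 |38|13|1b|51|aa|b6|af|bc|
→ t1 |aa|0b|b6|70|af|af|bc|90|
→ t2 |90|bc|af|af|70|b6|0b|aa|
→ t3 |aa|70|b6|b6|af|0b|bc|aa|

RES = [0xaa, 0x70, 0xb6, 0xb6, 0xaf, 0x0b, 0xbc, 0xaa]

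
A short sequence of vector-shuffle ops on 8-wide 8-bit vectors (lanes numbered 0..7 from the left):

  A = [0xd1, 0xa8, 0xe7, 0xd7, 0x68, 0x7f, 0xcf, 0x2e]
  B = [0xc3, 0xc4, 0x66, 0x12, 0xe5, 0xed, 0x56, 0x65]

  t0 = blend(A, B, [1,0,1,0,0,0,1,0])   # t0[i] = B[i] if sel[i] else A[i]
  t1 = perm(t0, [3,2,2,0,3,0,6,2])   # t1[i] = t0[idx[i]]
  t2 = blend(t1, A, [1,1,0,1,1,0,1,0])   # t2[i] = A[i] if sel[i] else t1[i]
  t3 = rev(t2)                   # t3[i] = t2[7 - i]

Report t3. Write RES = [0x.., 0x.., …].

→ t0 |c3|a8|66|d7|68|7f|56|2e|
→ t1 |d7|66|66|c3|d7|c3|56|66|
→ t2 |d1|a8|66|d7|68|c3|cf|66|
→ t3 |66|cf|c3|68|d7|66|a8|d1|

RES = [0x66, 0xcf, 0xc3, 0x68, 0xd7, 0x66, 0xa8, 0xd1]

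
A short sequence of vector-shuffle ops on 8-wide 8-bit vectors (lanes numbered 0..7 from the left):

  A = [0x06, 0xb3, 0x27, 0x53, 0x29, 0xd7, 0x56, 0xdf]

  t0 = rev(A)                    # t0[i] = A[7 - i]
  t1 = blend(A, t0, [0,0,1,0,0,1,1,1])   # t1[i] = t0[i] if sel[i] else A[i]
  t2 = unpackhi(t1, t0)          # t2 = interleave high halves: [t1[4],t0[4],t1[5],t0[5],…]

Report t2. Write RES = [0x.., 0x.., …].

  t0: df 56 d7 29 53 27 b3 06
  t1: 06 b3 d7 53 29 27 b3 06
  t2: 29 53 27 27 b3 b3 06 06

RES = [ 0x29  0x53  0x27  0x27  0xb3  0xb3  0x06  0x06 ]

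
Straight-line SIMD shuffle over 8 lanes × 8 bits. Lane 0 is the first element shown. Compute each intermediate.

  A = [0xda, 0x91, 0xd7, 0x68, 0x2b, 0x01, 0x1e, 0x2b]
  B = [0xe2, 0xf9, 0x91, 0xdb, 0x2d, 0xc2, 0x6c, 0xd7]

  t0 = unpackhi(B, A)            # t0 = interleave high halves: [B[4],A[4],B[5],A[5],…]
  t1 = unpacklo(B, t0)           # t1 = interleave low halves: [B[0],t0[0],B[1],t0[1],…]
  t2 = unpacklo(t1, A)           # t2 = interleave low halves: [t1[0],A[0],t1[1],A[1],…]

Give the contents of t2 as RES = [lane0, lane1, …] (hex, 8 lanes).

t0 = [0x2d, 0x2b, 0xc2, 0x01, 0x6c, 0x1e, 0xd7, 0x2b]
t1 = [0xe2, 0x2d, 0xf9, 0x2b, 0x91, 0xc2, 0xdb, 0x01]
t2 = [0xe2, 0xda, 0x2d, 0x91, 0xf9, 0xd7, 0x2b, 0x68]

RES = [ 0xe2  0xda  0x2d  0x91  0xf9  0xd7  0x2b  0x68 ]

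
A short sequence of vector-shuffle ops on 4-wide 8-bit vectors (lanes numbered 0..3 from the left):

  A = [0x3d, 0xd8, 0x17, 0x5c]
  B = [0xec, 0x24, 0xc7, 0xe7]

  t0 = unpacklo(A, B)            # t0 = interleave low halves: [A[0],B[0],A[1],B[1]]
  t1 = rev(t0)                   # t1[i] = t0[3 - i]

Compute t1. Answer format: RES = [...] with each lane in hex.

  t0: 3d ec d8 24
  t1: 24 d8 ec 3d

RES = [0x24, 0xd8, 0xec, 0x3d]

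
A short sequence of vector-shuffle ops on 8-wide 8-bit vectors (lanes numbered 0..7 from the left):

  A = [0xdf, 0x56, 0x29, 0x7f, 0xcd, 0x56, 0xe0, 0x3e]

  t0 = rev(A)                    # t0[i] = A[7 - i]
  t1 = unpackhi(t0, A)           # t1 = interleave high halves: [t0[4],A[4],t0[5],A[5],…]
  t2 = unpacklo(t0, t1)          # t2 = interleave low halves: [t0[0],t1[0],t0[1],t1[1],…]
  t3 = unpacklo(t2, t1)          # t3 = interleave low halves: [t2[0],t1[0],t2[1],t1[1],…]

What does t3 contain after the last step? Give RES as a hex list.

→ t0 |3e|e0|56|cd|7f|29|56|df|
→ t1 |7f|cd|29|56|56|e0|df|3e|
→ t2 |3e|7f|e0|cd|56|29|cd|56|
→ t3 |3e|7f|7f|cd|e0|29|cd|56|

RES = [ 0x3e  0x7f  0x7f  0xcd  0xe0  0x29  0xcd  0x56 ]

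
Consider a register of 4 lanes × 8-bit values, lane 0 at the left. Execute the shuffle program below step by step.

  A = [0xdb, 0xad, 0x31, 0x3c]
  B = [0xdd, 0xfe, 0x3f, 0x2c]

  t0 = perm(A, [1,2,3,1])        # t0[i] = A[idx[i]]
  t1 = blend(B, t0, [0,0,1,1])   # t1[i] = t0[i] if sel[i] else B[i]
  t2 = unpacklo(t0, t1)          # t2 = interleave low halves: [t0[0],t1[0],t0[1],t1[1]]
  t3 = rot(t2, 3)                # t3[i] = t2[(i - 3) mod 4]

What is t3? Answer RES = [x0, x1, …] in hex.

RES = [ 0xdd  0x31  0xfe  0xad ]

t0 = [0xad, 0x31, 0x3c, 0xad]
t1 = [0xdd, 0xfe, 0x3c, 0xad]
t2 = [0xad, 0xdd, 0x31, 0xfe]
t3 = [0xdd, 0x31, 0xfe, 0xad]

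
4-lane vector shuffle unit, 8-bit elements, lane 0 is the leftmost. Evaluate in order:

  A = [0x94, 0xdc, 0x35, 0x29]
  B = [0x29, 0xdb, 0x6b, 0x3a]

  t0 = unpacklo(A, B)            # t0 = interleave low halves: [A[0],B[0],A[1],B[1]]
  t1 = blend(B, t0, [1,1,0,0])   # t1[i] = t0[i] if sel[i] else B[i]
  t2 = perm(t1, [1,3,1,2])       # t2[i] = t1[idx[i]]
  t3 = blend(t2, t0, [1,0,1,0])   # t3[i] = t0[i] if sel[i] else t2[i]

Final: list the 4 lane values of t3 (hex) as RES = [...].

RES = [0x94, 0x3a, 0xdc, 0x6b]

→ t0 |94|29|dc|db|
→ t1 |94|29|6b|3a|
→ t2 |29|3a|29|6b|
→ t3 |94|3a|dc|6b|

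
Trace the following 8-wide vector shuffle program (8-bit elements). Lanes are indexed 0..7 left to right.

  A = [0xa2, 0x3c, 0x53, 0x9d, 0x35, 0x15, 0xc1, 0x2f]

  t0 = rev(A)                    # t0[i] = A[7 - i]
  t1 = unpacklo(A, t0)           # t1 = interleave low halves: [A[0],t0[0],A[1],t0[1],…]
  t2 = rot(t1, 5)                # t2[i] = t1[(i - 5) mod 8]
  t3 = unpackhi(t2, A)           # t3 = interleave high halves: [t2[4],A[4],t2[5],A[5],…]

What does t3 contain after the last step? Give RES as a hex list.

  t0: 2f c1 15 35 9d 53 3c a2
  t1: a2 2f 3c c1 53 15 9d 35
  t2: c1 53 15 9d 35 a2 2f 3c
  t3: 35 35 a2 15 2f c1 3c 2f

RES = [0x35, 0x35, 0xa2, 0x15, 0x2f, 0xc1, 0x3c, 0x2f]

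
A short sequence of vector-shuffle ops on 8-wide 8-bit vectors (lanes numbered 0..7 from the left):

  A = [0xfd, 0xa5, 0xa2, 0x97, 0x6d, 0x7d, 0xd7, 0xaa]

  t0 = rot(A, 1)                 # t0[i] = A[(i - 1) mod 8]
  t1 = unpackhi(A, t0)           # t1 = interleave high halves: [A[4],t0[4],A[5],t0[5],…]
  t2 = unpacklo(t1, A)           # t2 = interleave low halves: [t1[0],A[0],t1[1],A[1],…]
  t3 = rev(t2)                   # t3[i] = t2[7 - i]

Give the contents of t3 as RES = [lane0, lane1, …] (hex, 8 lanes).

RES = [0x97, 0x6d, 0xa2, 0x7d, 0xa5, 0x97, 0xfd, 0x6d]

t0 = [0xaa, 0xfd, 0xa5, 0xa2, 0x97, 0x6d, 0x7d, 0xd7]
t1 = [0x6d, 0x97, 0x7d, 0x6d, 0xd7, 0x7d, 0xaa, 0xd7]
t2 = [0x6d, 0xfd, 0x97, 0xa5, 0x7d, 0xa2, 0x6d, 0x97]
t3 = [0x97, 0x6d, 0xa2, 0x7d, 0xa5, 0x97, 0xfd, 0x6d]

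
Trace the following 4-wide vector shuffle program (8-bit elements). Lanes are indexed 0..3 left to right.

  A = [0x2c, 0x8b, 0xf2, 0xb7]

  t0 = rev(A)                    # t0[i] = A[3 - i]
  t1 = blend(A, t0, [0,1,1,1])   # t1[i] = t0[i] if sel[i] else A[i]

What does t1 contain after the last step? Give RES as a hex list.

RES = [0x2c, 0xf2, 0x8b, 0x2c]

→ t0 |b7|f2|8b|2c|
→ t1 |2c|f2|8b|2c|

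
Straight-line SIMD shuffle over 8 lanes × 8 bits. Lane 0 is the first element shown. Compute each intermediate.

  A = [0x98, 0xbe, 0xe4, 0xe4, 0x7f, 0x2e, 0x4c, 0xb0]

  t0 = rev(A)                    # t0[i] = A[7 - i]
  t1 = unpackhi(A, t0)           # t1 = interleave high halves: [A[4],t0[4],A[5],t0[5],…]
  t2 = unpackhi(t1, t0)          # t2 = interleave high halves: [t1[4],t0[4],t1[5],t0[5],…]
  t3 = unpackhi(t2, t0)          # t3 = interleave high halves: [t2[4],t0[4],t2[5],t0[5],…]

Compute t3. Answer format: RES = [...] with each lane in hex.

RES = [ 0xb0  0xe4  0xbe  0xe4  0x98  0xbe  0x98  0x98 ]

  t0: b0 4c 2e 7f e4 e4 be 98
  t1: 7f e4 2e e4 4c be b0 98
  t2: 4c e4 be e4 b0 be 98 98
  t3: b0 e4 be e4 98 be 98 98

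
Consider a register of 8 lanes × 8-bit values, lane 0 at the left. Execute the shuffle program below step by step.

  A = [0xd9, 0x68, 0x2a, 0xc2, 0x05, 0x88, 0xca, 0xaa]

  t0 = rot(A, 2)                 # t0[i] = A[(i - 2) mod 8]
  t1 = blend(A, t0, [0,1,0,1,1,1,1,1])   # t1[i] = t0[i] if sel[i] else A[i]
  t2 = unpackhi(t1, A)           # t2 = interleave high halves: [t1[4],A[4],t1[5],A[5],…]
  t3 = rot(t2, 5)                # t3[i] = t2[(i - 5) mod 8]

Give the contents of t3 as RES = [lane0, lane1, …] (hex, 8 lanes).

RES = [ 0x88  0x05  0xca  0x88  0xaa  0x2a  0x05  0xc2 ]

→ t0 |ca|aa|d9|68|2a|c2|05|88|
→ t1 |d9|aa|2a|68|2a|c2|05|88|
→ t2 |2a|05|c2|88|05|ca|88|aa|
→ t3 |88|05|ca|88|aa|2a|05|c2|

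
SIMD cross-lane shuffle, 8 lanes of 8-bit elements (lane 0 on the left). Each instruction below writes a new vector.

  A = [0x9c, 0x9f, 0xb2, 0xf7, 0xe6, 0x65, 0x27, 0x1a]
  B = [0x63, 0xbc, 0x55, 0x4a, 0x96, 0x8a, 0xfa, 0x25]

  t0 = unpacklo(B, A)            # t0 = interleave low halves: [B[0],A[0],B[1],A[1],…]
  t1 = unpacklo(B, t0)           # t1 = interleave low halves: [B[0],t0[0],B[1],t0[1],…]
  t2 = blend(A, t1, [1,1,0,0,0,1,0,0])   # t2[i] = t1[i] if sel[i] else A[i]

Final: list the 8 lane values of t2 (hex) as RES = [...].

  t0: 63 9c bc 9f 55 b2 4a f7
  t1: 63 63 bc 9c 55 bc 4a 9f
  t2: 63 63 b2 f7 e6 bc 27 1a

RES = [ 0x63  0x63  0xb2  0xf7  0xe6  0xbc  0x27  0x1a ]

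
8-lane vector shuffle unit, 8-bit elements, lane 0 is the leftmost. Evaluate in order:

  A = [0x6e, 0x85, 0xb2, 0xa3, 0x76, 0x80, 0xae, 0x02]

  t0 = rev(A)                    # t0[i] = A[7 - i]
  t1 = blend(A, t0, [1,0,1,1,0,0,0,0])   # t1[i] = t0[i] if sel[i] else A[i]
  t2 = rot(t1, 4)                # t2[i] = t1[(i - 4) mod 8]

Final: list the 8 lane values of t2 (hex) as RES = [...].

RES = [ 0x76  0x80  0xae  0x02  0x02  0x85  0x80  0x76 ]

t0 = [0x02, 0xae, 0x80, 0x76, 0xa3, 0xb2, 0x85, 0x6e]
t1 = [0x02, 0x85, 0x80, 0x76, 0x76, 0x80, 0xae, 0x02]
t2 = [0x76, 0x80, 0xae, 0x02, 0x02, 0x85, 0x80, 0x76]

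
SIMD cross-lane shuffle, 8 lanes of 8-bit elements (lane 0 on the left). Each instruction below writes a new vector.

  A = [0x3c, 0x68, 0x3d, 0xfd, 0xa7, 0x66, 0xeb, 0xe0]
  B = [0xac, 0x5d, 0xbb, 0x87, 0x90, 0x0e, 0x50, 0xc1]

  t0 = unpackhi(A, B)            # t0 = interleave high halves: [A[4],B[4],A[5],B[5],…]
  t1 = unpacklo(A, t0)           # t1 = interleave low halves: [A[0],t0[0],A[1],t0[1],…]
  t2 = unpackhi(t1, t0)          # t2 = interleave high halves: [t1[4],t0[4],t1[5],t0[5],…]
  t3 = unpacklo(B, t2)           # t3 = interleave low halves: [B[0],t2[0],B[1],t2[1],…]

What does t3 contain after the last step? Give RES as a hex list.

→ t0 |a7|90|66|0e|eb|50|e0|c1|
→ t1 |3c|a7|68|90|3d|66|fd|0e|
→ t2 |3d|eb|66|50|fd|e0|0e|c1|
→ t3 |ac|3d|5d|eb|bb|66|87|50|

RES = [ 0xac  0x3d  0x5d  0xeb  0xbb  0x66  0x87  0x50 ]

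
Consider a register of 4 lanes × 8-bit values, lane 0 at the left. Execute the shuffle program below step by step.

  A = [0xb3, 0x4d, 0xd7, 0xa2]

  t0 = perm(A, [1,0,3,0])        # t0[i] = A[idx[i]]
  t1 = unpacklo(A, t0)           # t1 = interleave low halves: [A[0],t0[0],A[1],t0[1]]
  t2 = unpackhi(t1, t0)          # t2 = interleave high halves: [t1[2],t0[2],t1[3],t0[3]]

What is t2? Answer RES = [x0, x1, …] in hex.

  t0: 4d b3 a2 b3
  t1: b3 4d 4d b3
  t2: 4d a2 b3 b3

RES = [ 0x4d  0xa2  0xb3  0xb3 ]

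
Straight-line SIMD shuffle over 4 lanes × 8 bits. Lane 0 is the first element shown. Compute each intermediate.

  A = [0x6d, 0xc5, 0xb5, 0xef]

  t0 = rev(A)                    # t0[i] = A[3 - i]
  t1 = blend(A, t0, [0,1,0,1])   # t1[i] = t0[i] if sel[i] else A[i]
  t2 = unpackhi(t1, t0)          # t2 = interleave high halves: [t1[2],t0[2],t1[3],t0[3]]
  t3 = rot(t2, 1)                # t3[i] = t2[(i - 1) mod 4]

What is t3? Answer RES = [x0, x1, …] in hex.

RES = [0x6d, 0xb5, 0xc5, 0x6d]

→ t0 |ef|b5|c5|6d|
→ t1 |6d|b5|b5|6d|
→ t2 |b5|c5|6d|6d|
→ t3 |6d|b5|c5|6d|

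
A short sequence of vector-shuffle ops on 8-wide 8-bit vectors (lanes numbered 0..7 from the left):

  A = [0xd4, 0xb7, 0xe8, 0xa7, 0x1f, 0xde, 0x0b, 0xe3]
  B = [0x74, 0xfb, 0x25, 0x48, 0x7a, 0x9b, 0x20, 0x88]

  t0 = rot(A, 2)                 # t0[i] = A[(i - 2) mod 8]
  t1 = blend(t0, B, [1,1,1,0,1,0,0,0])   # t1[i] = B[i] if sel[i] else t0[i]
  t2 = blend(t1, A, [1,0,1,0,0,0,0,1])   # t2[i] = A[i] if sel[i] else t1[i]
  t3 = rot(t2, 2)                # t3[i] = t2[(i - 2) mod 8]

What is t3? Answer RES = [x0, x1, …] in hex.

RES = [ 0x1f  0xe3  0xd4  0xfb  0xe8  0xb7  0x7a  0xa7 ]

  t0: 0b e3 d4 b7 e8 a7 1f de
  t1: 74 fb 25 b7 7a a7 1f de
  t2: d4 fb e8 b7 7a a7 1f e3
  t3: 1f e3 d4 fb e8 b7 7a a7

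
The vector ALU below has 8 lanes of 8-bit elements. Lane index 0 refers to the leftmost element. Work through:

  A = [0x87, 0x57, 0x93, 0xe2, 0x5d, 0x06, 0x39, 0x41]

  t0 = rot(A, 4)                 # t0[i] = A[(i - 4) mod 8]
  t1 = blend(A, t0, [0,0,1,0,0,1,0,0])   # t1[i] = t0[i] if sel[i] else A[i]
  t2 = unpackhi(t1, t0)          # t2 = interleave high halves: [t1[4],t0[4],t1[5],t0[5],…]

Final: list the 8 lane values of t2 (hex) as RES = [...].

  t0: 5d 06 39 41 87 57 93 e2
  t1: 87 57 39 e2 5d 57 39 41
  t2: 5d 87 57 57 39 93 41 e2

RES = [ 0x5d  0x87  0x57  0x57  0x39  0x93  0x41  0xe2 ]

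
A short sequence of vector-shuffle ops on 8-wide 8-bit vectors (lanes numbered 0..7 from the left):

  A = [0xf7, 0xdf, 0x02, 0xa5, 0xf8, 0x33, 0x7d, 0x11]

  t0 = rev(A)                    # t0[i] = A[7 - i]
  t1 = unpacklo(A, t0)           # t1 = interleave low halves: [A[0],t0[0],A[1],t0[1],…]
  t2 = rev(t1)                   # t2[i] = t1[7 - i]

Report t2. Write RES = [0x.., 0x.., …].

RES = [ 0xf8  0xa5  0x33  0x02  0x7d  0xdf  0x11  0xf7 ]

  t0: 11 7d 33 f8 a5 02 df f7
  t1: f7 11 df 7d 02 33 a5 f8
  t2: f8 a5 33 02 7d df 11 f7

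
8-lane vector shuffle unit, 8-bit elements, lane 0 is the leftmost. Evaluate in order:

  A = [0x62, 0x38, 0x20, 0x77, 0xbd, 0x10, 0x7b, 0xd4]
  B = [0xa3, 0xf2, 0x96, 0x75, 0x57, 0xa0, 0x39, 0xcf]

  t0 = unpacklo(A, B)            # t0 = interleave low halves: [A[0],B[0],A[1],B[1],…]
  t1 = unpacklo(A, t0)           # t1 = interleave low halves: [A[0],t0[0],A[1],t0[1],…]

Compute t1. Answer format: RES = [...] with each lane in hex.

→ t0 |62|a3|38|f2|20|96|77|75|
→ t1 |62|62|38|a3|20|38|77|f2|

RES = [0x62, 0x62, 0x38, 0xa3, 0x20, 0x38, 0x77, 0xf2]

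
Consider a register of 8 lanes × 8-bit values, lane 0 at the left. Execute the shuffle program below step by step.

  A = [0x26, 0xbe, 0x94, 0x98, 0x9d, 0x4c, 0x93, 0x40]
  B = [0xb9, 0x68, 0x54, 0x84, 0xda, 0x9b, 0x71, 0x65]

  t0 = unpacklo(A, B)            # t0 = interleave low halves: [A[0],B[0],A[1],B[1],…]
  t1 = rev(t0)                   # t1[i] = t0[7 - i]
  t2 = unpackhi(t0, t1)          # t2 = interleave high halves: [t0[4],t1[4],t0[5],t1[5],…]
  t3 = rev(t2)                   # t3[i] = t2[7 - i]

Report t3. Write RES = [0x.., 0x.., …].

→ t0 |26|b9|be|68|94|54|98|84|
→ t1 |84|98|54|94|68|be|b9|26|
→ t2 |94|68|54|be|98|b9|84|26|
→ t3 |26|84|b9|98|be|54|68|94|

RES = [0x26, 0x84, 0xb9, 0x98, 0xbe, 0x54, 0x68, 0x94]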